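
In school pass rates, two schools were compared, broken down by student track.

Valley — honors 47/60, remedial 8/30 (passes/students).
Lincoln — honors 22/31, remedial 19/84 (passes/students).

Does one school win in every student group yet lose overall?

Honors: Valley 47/60 = 78.3%, Lincoln 22/31 = 71.0% → Valley
Remedial: Valley 8/30 = 26.7%, Lincoln 19/84 = 22.6% → Valley
Overall: Valley 55/90 = 61.1%, Lincoln 41/115 = 35.7% → Valley
Valley wins overall and in every student group — no reversal.

No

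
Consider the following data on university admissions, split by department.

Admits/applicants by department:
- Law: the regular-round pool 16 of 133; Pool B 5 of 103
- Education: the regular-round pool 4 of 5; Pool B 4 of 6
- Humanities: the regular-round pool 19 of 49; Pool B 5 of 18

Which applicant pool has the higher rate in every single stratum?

the regular-round pool

Law: the regular-round pool 16/133 = 12.0%, Pool B 5/103 = 4.9% → the regular-round pool
Education: the regular-round pool 4/5 = 80.0%, Pool B 4/6 = 66.7% → the regular-round pool
Humanities: the regular-round pool 19/49 = 38.8%, Pool B 5/18 = 27.8% → the regular-round pool
The regular-round pool has the higher rate in all 3 groups.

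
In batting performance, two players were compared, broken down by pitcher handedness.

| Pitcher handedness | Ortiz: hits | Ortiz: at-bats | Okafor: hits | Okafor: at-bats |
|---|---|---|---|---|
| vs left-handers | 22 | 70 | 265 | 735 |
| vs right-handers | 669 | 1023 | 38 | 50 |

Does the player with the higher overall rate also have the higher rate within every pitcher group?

Vs left-handers: Ortiz 22/70 = 31.4%, Okafor 265/735 = 36.1% → Okafor
Vs right-handers: Ortiz 669/1023 = 65.4%, Okafor 38/50 = 76.0% → Okafor
Overall: Ortiz 691/1093 = 63.2%, Okafor 303/785 = 38.6% → Ortiz
Okafor wins each pitcher group but Ortiz wins overall — the comparison reverses. Okafor's at-bats skew toward vs left-handers, which has a lower base rate.

No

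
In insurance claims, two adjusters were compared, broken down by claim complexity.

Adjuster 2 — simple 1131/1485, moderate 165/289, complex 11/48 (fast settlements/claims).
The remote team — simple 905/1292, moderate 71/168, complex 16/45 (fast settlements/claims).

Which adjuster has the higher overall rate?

Simple: Adjuster 2 1131/1485 = 76.2%, the remote team 905/1292 = 70.0% → Adjuster 2
Moderate: Adjuster 2 165/289 = 57.1%, the remote team 71/168 = 42.3% → Adjuster 2
Complex: Adjuster 2 11/48 = 22.9%, the remote team 16/45 = 35.6% → the remote team
Overall: Adjuster 2 1307/1822 = 71.7%, the remote team 992/1505 = 65.9% → Adjuster 2
(Neither sweeps every claim group, but Adjuster 2 has the higher pooled rate.)

Adjuster 2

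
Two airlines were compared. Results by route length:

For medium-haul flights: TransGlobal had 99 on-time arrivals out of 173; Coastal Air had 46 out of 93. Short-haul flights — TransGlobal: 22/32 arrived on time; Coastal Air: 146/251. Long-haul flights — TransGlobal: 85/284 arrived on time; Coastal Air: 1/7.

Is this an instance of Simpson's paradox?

Medium-haul: TransGlobal 99/173 = 57.2%, Coastal Air 46/93 = 49.5% → TransGlobal
Short-haul: TransGlobal 22/32 = 68.8%, Coastal Air 146/251 = 58.2% → TransGlobal
Long-haul: TransGlobal 85/284 = 29.9%, Coastal Air 1/7 = 14.3% → TransGlobal
Overall: TransGlobal 206/489 = 42.1%, Coastal Air 193/351 = 55.0% → Coastal Air
TransGlobal wins each route group but Coastal Air wins overall — the comparison reverses. TransGlobal's flights skew toward long-haul, which has a lower base rate.

Yes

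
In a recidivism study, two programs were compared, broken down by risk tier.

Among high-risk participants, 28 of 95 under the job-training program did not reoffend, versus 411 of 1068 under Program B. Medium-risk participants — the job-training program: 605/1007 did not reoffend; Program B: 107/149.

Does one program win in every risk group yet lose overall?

Yes

High-risk: the job-training program 28/95 = 29.5%, Program B 411/1068 = 38.5% → Program B
Medium-risk: the job-training program 605/1007 = 60.1%, Program B 107/149 = 71.8% → Program B
Overall: the job-training program 633/1102 = 57.4%, Program B 518/1217 = 42.6% → the job-training program
Program B wins each risk group but the job-training program wins overall — the comparison reverses. Program B's participants skew toward high-risk, which has a lower base rate.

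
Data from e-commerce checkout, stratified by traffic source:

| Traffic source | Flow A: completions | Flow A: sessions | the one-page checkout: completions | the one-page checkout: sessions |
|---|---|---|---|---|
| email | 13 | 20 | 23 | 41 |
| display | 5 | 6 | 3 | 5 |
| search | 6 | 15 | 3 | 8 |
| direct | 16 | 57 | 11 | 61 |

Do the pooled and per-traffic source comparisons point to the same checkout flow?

Yes

Email: Flow A 13/20 = 65.0%, the one-page checkout 23/41 = 56.1% → Flow A
Display: Flow A 5/6 = 83.3%, the one-page checkout 3/5 = 60.0% → Flow A
Search: Flow A 6/15 = 40.0%, the one-page checkout 3/8 = 37.5% → Flow A
Direct: Flow A 16/57 = 28.1%, the one-page checkout 11/61 = 18.0% → Flow A
Overall: Flow A 40/98 = 40.8%, the one-page checkout 40/115 = 34.8% → Flow A
Flow A wins overall and in every traffic group — no reversal.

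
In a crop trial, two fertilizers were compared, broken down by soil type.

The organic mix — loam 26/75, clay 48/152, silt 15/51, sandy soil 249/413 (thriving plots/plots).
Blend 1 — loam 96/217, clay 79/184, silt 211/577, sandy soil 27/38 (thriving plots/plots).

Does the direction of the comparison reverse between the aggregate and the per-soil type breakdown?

Yes

Loam: the organic mix 26/75 = 34.7%, Blend 1 96/217 = 44.2% → Blend 1
Clay: the organic mix 48/152 = 31.6%, Blend 1 79/184 = 42.9% → Blend 1
Silt: the organic mix 15/51 = 29.4%, Blend 1 211/577 = 36.6% → Blend 1
Sandy soil: the organic mix 249/413 = 60.3%, Blend 1 27/38 = 71.1% → Blend 1
Overall: the organic mix 338/691 = 48.9%, Blend 1 413/1016 = 40.6% → the organic mix
Blend 1 wins each soil group but the organic mix wins overall — the comparison reverses. Blend 1's plots skew toward silt, which has a lower base rate.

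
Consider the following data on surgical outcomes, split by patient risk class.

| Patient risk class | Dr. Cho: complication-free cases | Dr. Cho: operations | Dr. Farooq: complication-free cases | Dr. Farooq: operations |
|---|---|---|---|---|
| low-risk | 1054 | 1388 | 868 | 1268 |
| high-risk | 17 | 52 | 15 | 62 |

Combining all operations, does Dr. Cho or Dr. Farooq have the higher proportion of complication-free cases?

Low-risk: Dr. Cho 1054/1388 = 75.9%, Dr. Farooq 868/1268 = 68.5% → Dr. Cho
High-risk: Dr. Cho 17/52 = 32.7%, Dr. Farooq 15/62 = 24.2% → Dr. Cho
Overall: Dr. Cho 1071/1440 = 74.4%, Dr. Farooq 883/1330 = 66.4% → Dr. Cho

Dr. Cho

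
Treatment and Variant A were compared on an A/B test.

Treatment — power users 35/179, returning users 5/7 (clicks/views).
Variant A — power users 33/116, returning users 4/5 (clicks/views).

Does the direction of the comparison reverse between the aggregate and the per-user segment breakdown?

Power users: Treatment 35/179 = 19.6%, Variant A 33/116 = 28.4% → Variant A
Returning users: Treatment 5/7 = 71.4%, Variant A 4/5 = 80.0% → Variant A
Overall: Treatment 40/186 = 21.5%, Variant A 37/121 = 30.6% → Variant A
Variant A wins overall and in every user group — no reversal.

No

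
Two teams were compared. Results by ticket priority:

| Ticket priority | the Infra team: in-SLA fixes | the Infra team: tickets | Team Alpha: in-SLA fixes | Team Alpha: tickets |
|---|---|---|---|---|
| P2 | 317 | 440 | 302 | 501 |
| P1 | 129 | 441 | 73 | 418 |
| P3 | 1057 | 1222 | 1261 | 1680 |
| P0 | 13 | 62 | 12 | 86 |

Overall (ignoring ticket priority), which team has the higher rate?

the Infra team

P2: the Infra team 317/440 = 72.0%, Team Alpha 302/501 = 60.3% → the Infra team
P1: the Infra team 129/441 = 29.3%, Team Alpha 73/418 = 17.5% → the Infra team
P3: the Infra team 1057/1222 = 86.5%, Team Alpha 1261/1680 = 75.1% → the Infra team
P0: the Infra team 13/62 = 21.0%, Team Alpha 12/86 = 14.0% → the Infra team
Overall: the Infra team 1516/2165 = 70.0%, Team Alpha 1648/2685 = 61.4% → the Infra team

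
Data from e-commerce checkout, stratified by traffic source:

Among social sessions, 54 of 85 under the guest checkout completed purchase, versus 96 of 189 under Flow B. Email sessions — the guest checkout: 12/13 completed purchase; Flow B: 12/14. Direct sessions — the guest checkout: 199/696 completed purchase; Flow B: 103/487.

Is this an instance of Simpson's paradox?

Social: the guest checkout 54/85 = 63.5%, Flow B 96/189 = 50.8% → the guest checkout
Email: the guest checkout 12/13 = 92.3%, Flow B 12/14 = 85.7% → the guest checkout
Direct: the guest checkout 199/696 = 28.6%, Flow B 103/487 = 21.1% → the guest checkout
Overall: the guest checkout 265/794 = 33.4%, Flow B 211/690 = 30.6% → the guest checkout
The guest checkout wins overall and in every traffic group — no reversal.

No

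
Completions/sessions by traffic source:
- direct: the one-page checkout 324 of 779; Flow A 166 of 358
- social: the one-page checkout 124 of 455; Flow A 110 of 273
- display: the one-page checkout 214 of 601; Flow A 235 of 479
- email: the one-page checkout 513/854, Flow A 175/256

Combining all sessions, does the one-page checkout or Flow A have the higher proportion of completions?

Direct: the one-page checkout 324/779 = 41.6%, Flow A 166/358 = 46.4% → Flow A
Social: the one-page checkout 124/455 = 27.3%, Flow A 110/273 = 40.3% → Flow A
Display: the one-page checkout 214/601 = 35.6%, Flow A 235/479 = 49.1% → Flow A
Email: the one-page checkout 513/854 = 60.1%, Flow A 175/256 = 68.4% → Flow A
Overall: the one-page checkout 1175/2689 = 43.7%, Flow A 686/1366 = 50.2% → Flow A

Flow A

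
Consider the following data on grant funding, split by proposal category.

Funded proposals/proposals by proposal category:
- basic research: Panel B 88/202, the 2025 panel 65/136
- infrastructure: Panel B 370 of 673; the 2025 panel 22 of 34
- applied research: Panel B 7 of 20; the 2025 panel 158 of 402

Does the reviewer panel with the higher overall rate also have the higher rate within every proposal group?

Basic research: Panel B 88/202 = 43.6%, the 2025 panel 65/136 = 47.8% → the 2025 panel
Infrastructure: Panel B 370/673 = 55.0%, the 2025 panel 22/34 = 64.7% → the 2025 panel
Applied research: Panel B 7/20 = 35.0%, the 2025 panel 158/402 = 39.3% → the 2025 panel
Overall: Panel B 465/895 = 52.0%, the 2025 panel 245/572 = 42.8% → Panel B
The 2025 panel wins each proposal group but Panel B wins overall — the comparison reverses. The 2025 panel's proposals skew toward applied research, which has a lower base rate.

No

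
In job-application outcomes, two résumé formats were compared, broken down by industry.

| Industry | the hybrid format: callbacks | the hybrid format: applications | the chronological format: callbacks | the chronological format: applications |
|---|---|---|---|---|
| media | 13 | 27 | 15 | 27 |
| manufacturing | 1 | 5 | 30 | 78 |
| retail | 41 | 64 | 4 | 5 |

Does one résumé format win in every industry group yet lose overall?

Yes

Media: the hybrid format 13/27 = 48.1%, the chronological format 15/27 = 55.6% → the chronological format
Manufacturing: the hybrid format 1/5 = 20.0%, the chronological format 30/78 = 38.5% → the chronological format
Retail: the hybrid format 41/64 = 64.1%, the chronological format 4/5 = 80.0% → the chronological format
Overall: the hybrid format 55/96 = 57.3%, the chronological format 49/110 = 44.5% → the hybrid format
The chronological format wins each industry group but the hybrid format wins overall — the comparison reverses. The chronological format's applications skew toward manufacturing, which has a lower base rate.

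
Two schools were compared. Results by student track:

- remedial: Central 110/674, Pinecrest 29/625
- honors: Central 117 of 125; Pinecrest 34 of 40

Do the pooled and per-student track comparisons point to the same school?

Yes

Remedial: Central 110/674 = 16.3%, Pinecrest 29/625 = 4.6% → Central
Honors: Central 117/125 = 93.6%, Pinecrest 34/40 = 85.0% → Central
Overall: Central 227/799 = 28.4%, Pinecrest 63/665 = 9.5% → Central
Central wins overall and in every student group — no reversal.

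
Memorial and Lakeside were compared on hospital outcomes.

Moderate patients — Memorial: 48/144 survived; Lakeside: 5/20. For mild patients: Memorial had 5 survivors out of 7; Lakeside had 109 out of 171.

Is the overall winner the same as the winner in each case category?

Moderate: Memorial 48/144 = 33.3%, Lakeside 5/20 = 25.0% → Memorial
Mild: Memorial 5/7 = 71.4%, Lakeside 109/171 = 63.7% → Memorial
Overall: Memorial 53/151 = 35.1%, Lakeside 114/191 = 59.7% → Lakeside
Memorial wins each case group but Lakeside wins overall — the comparison reverses. Memorial's patients skew toward moderate, which has a lower base rate.

No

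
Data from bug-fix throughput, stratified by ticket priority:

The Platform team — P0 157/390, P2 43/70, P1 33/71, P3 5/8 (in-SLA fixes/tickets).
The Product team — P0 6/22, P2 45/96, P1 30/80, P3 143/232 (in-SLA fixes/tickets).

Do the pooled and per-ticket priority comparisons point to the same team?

No

P0: the Platform team 157/390 = 40.3%, the Product team 6/22 = 27.3% → the Platform team
P2: the Platform team 43/70 = 61.4%, the Product team 45/96 = 46.9% → the Platform team
P1: the Platform team 33/71 = 46.5%, the Product team 30/80 = 37.5% → the Platform team
P3: the Platform team 5/8 = 62.5%, the Product team 143/232 = 61.6% → the Platform team
Overall: the Platform team 238/539 = 44.2%, the Product team 224/430 = 52.1% → the Product team
The Platform team wins each ticket group but the Product team wins overall — the comparison reverses. The Platform team's tickets skew toward P0, which has a lower base rate.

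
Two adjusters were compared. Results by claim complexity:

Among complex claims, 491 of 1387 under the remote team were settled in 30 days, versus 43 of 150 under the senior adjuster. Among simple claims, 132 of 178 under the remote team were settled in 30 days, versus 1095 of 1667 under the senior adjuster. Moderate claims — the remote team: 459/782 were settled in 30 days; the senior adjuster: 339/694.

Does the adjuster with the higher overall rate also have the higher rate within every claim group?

Complex: the remote team 491/1387 = 35.4%, the senior adjuster 43/150 = 28.7% → the remote team
Simple: the remote team 132/178 = 74.2%, the senior adjuster 1095/1667 = 65.7% → the remote team
Moderate: the remote team 459/782 = 58.7%, the senior adjuster 339/694 = 48.8% → the remote team
Overall: the remote team 1082/2347 = 46.1%, the senior adjuster 1477/2511 = 58.8% → the senior adjuster
The remote team wins each claim group but the senior adjuster wins overall — the comparison reverses. The remote team's claims skew toward complex, which has a lower base rate.

No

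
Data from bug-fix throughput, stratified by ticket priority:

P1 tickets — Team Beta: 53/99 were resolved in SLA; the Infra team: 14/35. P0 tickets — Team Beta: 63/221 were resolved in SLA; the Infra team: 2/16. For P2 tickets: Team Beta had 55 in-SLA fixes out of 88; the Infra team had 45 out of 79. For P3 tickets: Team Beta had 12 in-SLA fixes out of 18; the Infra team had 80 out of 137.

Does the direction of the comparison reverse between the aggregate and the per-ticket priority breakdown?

Yes

P1: Team Beta 53/99 = 53.5%, the Infra team 14/35 = 40.0% → Team Beta
P0: Team Beta 63/221 = 28.5%, the Infra team 2/16 = 12.5% → Team Beta
P2: Team Beta 55/88 = 62.5%, the Infra team 45/79 = 57.0% → Team Beta
P3: Team Beta 12/18 = 66.7%, the Infra team 80/137 = 58.4% → Team Beta
Overall: Team Beta 183/426 = 43.0%, the Infra team 141/267 = 52.8% → the Infra team
Team Beta wins each ticket group but the Infra team wins overall — the comparison reverses. Team Beta's tickets skew toward P0, which has a lower base rate.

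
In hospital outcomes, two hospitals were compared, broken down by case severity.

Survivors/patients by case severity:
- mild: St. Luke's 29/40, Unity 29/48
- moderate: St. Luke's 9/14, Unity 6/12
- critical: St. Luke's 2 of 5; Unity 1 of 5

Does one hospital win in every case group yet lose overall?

No

Mild: St. Luke's 29/40 = 72.5%, Unity 29/48 = 60.4% → St. Luke's
Moderate: St. Luke's 9/14 = 64.3%, Unity 6/12 = 50.0% → St. Luke's
Critical: St. Luke's 2/5 = 40.0%, Unity 1/5 = 20.0% → St. Luke's
Overall: St. Luke's 40/59 = 67.8%, Unity 36/65 = 55.4% → St. Luke's
St. Luke's wins overall and in every case group — no reversal.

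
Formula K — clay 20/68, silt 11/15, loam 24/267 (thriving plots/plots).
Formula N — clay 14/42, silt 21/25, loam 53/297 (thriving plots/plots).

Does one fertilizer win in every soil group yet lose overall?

Clay: Formula K 20/68 = 29.4%, Formula N 14/42 = 33.3% → Formula N
Silt: Formula K 11/15 = 73.3%, Formula N 21/25 = 84.0% → Formula N
Loam: Formula K 24/267 = 9.0%, Formula N 53/297 = 17.8% → Formula N
Overall: Formula K 55/350 = 15.7%, Formula N 88/364 = 24.2% → Formula N
Formula N wins overall and in every soil group — no reversal.

No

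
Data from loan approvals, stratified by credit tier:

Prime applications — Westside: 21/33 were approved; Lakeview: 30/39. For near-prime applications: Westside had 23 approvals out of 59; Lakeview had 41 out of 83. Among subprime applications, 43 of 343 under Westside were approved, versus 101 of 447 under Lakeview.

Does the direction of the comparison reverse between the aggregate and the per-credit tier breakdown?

No

Prime: Westside 21/33 = 63.6%, Lakeview 30/39 = 76.9% → Lakeview
Near-prime: Westside 23/59 = 39.0%, Lakeview 41/83 = 49.4% → Lakeview
Subprime: Westside 43/343 = 12.5%, Lakeview 101/447 = 22.6% → Lakeview
Overall: Westside 87/435 = 20.0%, Lakeview 172/569 = 30.2% → Lakeview
Lakeview wins overall and in every credit group — no reversal.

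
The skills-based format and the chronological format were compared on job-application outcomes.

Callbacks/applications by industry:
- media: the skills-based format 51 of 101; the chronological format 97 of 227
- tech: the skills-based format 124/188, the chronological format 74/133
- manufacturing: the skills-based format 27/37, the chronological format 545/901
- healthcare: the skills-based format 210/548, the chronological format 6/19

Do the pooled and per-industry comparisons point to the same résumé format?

No

Media: the skills-based format 51/101 = 50.5%, the chronological format 97/227 = 42.7% → the skills-based format
Tech: the skills-based format 124/188 = 66.0%, the chronological format 74/133 = 55.6% → the skills-based format
Manufacturing: the skills-based format 27/37 = 73.0%, the chronological format 545/901 = 60.5% → the skills-based format
Healthcare: the skills-based format 210/548 = 38.3%, the chronological format 6/19 = 31.6% → the skills-based format
Overall: the skills-based format 412/874 = 47.1%, the chronological format 722/1280 = 56.4% → the chronological format
The skills-based format wins each industry group but the chronological format wins overall — the comparison reverses. The skills-based format's applications skew toward healthcare, which has a lower base rate.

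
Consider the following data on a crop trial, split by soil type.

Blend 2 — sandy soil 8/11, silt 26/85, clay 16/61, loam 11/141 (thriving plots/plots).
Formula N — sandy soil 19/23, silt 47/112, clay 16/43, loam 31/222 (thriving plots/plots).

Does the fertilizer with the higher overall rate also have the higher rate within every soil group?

Sandy soil: Blend 2 8/11 = 72.7%, Formula N 19/23 = 82.6% → Formula N
Silt: Blend 2 26/85 = 30.6%, Formula N 47/112 = 42.0% → Formula N
Clay: Blend 2 16/61 = 26.2%, Formula N 16/43 = 37.2% → Formula N
Loam: Blend 2 11/141 = 7.8%, Formula N 31/222 = 14.0% → Formula N
Overall: Blend 2 61/298 = 20.5%, Formula N 113/400 = 28.2% → Formula N
Formula N wins overall and in every soil group — no reversal.

Yes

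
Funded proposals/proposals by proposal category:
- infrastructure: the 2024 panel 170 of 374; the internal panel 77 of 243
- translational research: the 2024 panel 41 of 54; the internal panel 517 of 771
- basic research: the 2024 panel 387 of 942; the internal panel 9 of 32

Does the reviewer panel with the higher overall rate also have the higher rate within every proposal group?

Infrastructure: the 2024 panel 170/374 = 45.5%, the internal panel 77/243 = 31.7% → the 2024 panel
Translational research: the 2024 panel 41/54 = 75.9%, the internal panel 517/771 = 67.1% → the 2024 panel
Basic research: the 2024 panel 387/942 = 41.1%, the internal panel 9/32 = 28.1% → the 2024 panel
Overall: the 2024 panel 598/1370 = 43.6%, the internal panel 603/1046 = 57.6% → the internal panel
The 2024 panel wins each proposal group but the internal panel wins overall — the comparison reverses. The 2024 panel's proposals skew toward basic research, which has a lower base rate.

No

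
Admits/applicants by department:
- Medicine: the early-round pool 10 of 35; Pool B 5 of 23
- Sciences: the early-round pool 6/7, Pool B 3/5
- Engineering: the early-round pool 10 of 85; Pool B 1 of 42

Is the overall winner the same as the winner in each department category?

Yes

Medicine: the early-round pool 10/35 = 28.6%, Pool B 5/23 = 21.7% → the early-round pool
Sciences: the early-round pool 6/7 = 85.7%, Pool B 3/5 = 60.0% → the early-round pool
Engineering: the early-round pool 10/85 = 11.8%, Pool B 1/42 = 2.4% → the early-round pool
Overall: the early-round pool 26/127 = 20.5%, Pool B 9/70 = 12.9% → the early-round pool
The early-round pool wins overall and in every department group — no reversal.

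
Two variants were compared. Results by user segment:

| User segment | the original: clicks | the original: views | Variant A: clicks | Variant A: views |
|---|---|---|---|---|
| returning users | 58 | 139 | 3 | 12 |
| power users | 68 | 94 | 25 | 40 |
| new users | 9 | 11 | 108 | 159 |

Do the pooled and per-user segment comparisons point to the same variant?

Returning users: the original 58/139 = 41.7%, Variant A 3/12 = 25.0% → the original
Power users: the original 68/94 = 72.3%, Variant A 25/40 = 62.5% → the original
New users: the original 9/11 = 81.8%, Variant A 108/159 = 67.9% → the original
Overall: the original 135/244 = 55.3%, Variant A 136/211 = 64.5% → Variant A
The original wins each user group but Variant A wins overall — the comparison reverses. The original's views skew toward returning users, which has a lower base rate.

No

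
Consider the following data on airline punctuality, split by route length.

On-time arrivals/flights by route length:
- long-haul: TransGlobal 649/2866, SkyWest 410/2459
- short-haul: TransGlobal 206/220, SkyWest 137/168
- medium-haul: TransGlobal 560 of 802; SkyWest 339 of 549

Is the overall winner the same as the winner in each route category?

Yes

Long-haul: TransGlobal 649/2866 = 22.6%, SkyWest 410/2459 = 16.7% → TransGlobal
Short-haul: TransGlobal 206/220 = 93.6%, SkyWest 137/168 = 81.5% → TransGlobal
Medium-haul: TransGlobal 560/802 = 69.8%, SkyWest 339/549 = 61.7% → TransGlobal
Overall: TransGlobal 1415/3888 = 36.4%, SkyWest 886/3176 = 27.9% → TransGlobal
TransGlobal wins overall and in every route group — no reversal.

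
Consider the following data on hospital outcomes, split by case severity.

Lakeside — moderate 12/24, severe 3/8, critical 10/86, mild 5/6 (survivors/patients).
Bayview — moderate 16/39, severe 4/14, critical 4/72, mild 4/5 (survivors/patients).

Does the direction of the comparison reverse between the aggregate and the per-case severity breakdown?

Moderate: Lakeside 12/24 = 50.0%, Bayview 16/39 = 41.0% → Lakeside
Severe: Lakeside 3/8 = 37.5%, Bayview 4/14 = 28.6% → Lakeside
Critical: Lakeside 10/86 = 11.6%, Bayview 4/72 = 5.6% → Lakeside
Mild: Lakeside 5/6 = 83.3%, Bayview 4/5 = 80.0% → Lakeside
Overall: Lakeside 30/124 = 24.2%, Bayview 28/130 = 21.5% → Lakeside
Lakeside wins overall and in every case group — no reversal.

No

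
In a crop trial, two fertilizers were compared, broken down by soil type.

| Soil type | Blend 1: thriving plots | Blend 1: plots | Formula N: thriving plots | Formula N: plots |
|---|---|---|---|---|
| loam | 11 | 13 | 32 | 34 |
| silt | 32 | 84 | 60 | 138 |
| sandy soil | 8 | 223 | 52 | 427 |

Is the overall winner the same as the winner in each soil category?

Loam: Blend 1 11/13 = 84.6%, Formula N 32/34 = 94.1% → Formula N
Silt: Blend 1 32/84 = 38.1%, Formula N 60/138 = 43.5% → Formula N
Sandy soil: Blend 1 8/223 = 3.6%, Formula N 52/427 = 12.2% → Formula N
Overall: Blend 1 51/320 = 15.9%, Formula N 144/599 = 24.0% → Formula N
Formula N wins overall and in every soil group — no reversal.

Yes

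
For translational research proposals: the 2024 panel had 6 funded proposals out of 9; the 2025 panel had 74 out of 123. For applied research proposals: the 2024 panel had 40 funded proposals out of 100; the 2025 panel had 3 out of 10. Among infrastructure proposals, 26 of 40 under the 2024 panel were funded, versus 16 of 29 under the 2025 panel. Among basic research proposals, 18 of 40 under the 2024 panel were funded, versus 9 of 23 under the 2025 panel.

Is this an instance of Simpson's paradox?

Translational research: the 2024 panel 6/9 = 66.7%, the 2025 panel 74/123 = 60.2% → the 2024 panel
Applied research: the 2024 panel 40/100 = 40.0%, the 2025 panel 3/10 = 30.0% → the 2024 panel
Infrastructure: the 2024 panel 26/40 = 65.0%, the 2025 panel 16/29 = 55.2% → the 2024 panel
Basic research: the 2024 panel 18/40 = 45.0%, the 2025 panel 9/23 = 39.1% → the 2024 panel
Overall: the 2024 panel 90/189 = 47.6%, the 2025 panel 102/185 = 55.1% → the 2025 panel
The 2024 panel wins each proposal group but the 2025 panel wins overall — the comparison reverses. The 2024 panel's proposals skew toward applied research, which has a lower base rate.

Yes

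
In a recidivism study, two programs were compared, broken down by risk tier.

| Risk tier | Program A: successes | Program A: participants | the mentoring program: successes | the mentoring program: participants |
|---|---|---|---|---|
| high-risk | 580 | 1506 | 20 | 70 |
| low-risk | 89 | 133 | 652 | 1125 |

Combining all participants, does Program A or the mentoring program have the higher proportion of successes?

High-risk: Program A 580/1506 = 38.5%, the mentoring program 20/70 = 28.6% → Program A
Low-risk: Program A 89/133 = 66.9%, the mentoring program 652/1125 = 58.0% → Program A
Overall: Program A 669/1639 = 40.8%, the mentoring program 672/1195 = 56.2% → the mentoring program
(Program A wins every risk group but the mentoring program wins overall — Program A's participants skew toward the low-rate high-risk group.)

the mentoring program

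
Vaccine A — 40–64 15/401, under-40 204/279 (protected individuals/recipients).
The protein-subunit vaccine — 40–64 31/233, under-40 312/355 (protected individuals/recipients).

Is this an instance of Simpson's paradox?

40–64: Vaccine A 15/401 = 3.7%, the protein-subunit vaccine 31/233 = 13.3% → the protein-subunit vaccine
Under-40: Vaccine A 204/279 = 73.1%, the protein-subunit vaccine 312/355 = 87.9% → the protein-subunit vaccine
Overall: Vaccine A 219/680 = 32.2%, the protein-subunit vaccine 343/588 = 58.3% → the protein-subunit vaccine
The protein-subunit vaccine wins overall and in every age group — no reversal.

No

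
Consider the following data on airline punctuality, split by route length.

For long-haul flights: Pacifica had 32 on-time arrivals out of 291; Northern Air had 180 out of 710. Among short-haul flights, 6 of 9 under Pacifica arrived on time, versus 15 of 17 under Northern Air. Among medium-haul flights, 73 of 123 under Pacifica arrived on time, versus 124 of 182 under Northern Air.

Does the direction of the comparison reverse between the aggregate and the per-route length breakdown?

Long-haul: Pacifica 32/291 = 11.0%, Northern Air 180/710 = 25.4% → Northern Air
Short-haul: Pacifica 6/9 = 66.7%, Northern Air 15/17 = 88.2% → Northern Air
Medium-haul: Pacifica 73/123 = 59.3%, Northern Air 124/182 = 68.1% → Northern Air
Overall: Pacifica 111/423 = 26.2%, Northern Air 319/909 = 35.1% → Northern Air
Northern Air wins overall and in every route group — no reversal.

No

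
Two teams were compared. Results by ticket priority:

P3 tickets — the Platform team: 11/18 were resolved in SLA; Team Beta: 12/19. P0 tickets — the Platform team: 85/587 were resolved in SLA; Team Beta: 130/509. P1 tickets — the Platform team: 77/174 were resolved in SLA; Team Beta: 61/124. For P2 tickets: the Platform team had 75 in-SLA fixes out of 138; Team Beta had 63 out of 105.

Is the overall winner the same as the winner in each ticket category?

Yes

P3: the Platform team 11/18 = 61.1%, Team Beta 12/19 = 63.2% → Team Beta
P0: the Platform team 85/587 = 14.5%, Team Beta 130/509 = 25.5% → Team Beta
P1: the Platform team 77/174 = 44.3%, Team Beta 61/124 = 49.2% → Team Beta
P2: the Platform team 75/138 = 54.3%, Team Beta 63/105 = 60.0% → Team Beta
Overall: the Platform team 248/917 = 27.0%, Team Beta 266/757 = 35.1% → Team Beta
Team Beta wins overall and in every ticket group — no reversal.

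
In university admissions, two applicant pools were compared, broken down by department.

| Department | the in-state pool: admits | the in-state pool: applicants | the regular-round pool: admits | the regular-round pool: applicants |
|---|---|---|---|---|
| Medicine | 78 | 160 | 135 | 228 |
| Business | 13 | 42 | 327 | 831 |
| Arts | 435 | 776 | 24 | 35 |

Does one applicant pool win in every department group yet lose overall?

Medicine: the in-state pool 78/160 = 48.8%, the regular-round pool 135/228 = 59.2% → the regular-round pool
Business: the in-state pool 13/42 = 31.0%, the regular-round pool 327/831 = 39.4% → the regular-round pool
Arts: the in-state pool 435/776 = 56.1%, the regular-round pool 24/35 = 68.6% → the regular-round pool
Overall: the in-state pool 526/978 = 53.8%, the regular-round pool 486/1094 = 44.4% → the in-state pool
The regular-round pool wins each department group but the in-state pool wins overall — the comparison reverses. The regular-round pool's applicants skew toward Business, which has a lower base rate.

Yes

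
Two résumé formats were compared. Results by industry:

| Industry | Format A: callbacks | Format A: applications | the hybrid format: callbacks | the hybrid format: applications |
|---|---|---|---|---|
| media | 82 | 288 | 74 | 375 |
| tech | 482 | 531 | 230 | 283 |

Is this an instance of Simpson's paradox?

Media: Format A 82/288 = 28.5%, the hybrid format 74/375 = 19.7% → Format A
Tech: Format A 482/531 = 90.8%, the hybrid format 230/283 = 81.3% → Format A
Overall: Format A 564/819 = 68.9%, the hybrid format 304/658 = 46.2% → Format A
Format A wins overall and in every industry group — no reversal.

No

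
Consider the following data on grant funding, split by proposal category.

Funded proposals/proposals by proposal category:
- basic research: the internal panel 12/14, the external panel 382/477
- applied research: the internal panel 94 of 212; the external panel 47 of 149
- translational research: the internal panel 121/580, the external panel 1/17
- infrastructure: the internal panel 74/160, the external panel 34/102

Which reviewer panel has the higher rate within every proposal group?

the internal panel

Basic research: the internal panel 12/14 = 85.7%, the external panel 382/477 = 80.1% → the internal panel
Applied research: the internal panel 94/212 = 44.3%, the external panel 47/149 = 31.5% → the internal panel
Translational research: the internal panel 121/580 = 20.9%, the external panel 1/17 = 5.9% → the internal panel
Infrastructure: the internal panel 74/160 = 46.2%, the external panel 34/102 = 33.3% → the internal panel
The internal panel has the higher rate in all 4 groups.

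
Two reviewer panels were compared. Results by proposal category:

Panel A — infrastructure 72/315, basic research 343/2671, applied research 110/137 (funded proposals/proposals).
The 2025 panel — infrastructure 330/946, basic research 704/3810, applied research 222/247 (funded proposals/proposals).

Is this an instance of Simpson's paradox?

No

Infrastructure: Panel A 72/315 = 22.9%, the 2025 panel 330/946 = 34.9% → the 2025 panel
Basic research: Panel A 343/2671 = 12.8%, the 2025 panel 704/3810 = 18.5% → the 2025 panel
Applied research: Panel A 110/137 = 80.3%, the 2025 panel 222/247 = 89.9% → the 2025 panel
Overall: Panel A 525/3123 = 16.8%, the 2025 panel 1256/5003 = 25.1% → the 2025 panel
The 2025 panel wins overall and in every proposal group — no reversal.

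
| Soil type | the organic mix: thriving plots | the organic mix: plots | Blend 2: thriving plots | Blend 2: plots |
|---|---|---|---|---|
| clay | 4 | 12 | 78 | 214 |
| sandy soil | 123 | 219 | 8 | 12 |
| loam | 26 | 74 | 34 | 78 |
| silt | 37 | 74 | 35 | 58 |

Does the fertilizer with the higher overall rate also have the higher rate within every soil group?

Clay: the organic mix 4/12 = 33.3%, Blend 2 78/214 = 36.4% → Blend 2
Sandy soil: the organic mix 123/219 = 56.2%, Blend 2 8/12 = 66.7% → Blend 2
Loam: the organic mix 26/74 = 35.1%, Blend 2 34/78 = 43.6% → Blend 2
Silt: the organic mix 37/74 = 50.0%, Blend 2 35/58 = 60.3% → Blend 2
Overall: the organic mix 190/379 = 50.1%, Blend 2 155/362 = 42.8% → the organic mix
Blend 2 wins each soil group but the organic mix wins overall — the comparison reverses. Blend 2's plots skew toward clay, which has a lower base rate.

No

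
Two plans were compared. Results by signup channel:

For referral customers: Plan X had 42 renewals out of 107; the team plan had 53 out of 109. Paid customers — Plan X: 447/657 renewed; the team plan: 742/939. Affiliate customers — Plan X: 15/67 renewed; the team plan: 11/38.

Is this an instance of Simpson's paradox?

Referral: Plan X 42/107 = 39.3%, the team plan 53/109 = 48.6% → the team plan
Paid: Plan X 447/657 = 68.0%, the team plan 742/939 = 79.0% → the team plan
Affiliate: Plan X 15/67 = 22.4%, the team plan 11/38 = 28.9% → the team plan
Overall: Plan X 504/831 = 60.6%, the team plan 806/1086 = 74.2% → the team plan
The team plan wins overall and in every signup group — no reversal.

No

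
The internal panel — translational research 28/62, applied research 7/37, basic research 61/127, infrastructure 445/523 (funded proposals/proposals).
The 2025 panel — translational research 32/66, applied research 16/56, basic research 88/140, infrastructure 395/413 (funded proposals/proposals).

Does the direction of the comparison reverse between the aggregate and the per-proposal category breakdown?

Translational research: the internal panel 28/62 = 45.2%, the 2025 panel 32/66 = 48.5% → the 2025 panel
Applied research: the internal panel 7/37 = 18.9%, the 2025 panel 16/56 = 28.6% → the 2025 panel
Basic research: the internal panel 61/127 = 48.0%, the 2025 panel 88/140 = 62.9% → the 2025 panel
Infrastructure: the internal panel 445/523 = 85.1%, the 2025 panel 395/413 = 95.6% → the 2025 panel
Overall: the internal panel 541/749 = 72.2%, the 2025 panel 531/675 = 78.7% → the 2025 panel
The 2025 panel wins overall and in every proposal group — no reversal.

No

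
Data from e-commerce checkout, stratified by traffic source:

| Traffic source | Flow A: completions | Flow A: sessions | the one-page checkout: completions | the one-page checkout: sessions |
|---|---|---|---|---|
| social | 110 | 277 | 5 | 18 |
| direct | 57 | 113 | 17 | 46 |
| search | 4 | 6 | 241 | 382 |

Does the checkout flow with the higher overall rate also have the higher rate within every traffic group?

Social: Flow A 110/277 = 39.7%, the one-page checkout 5/18 = 27.8% → Flow A
Direct: Flow A 57/113 = 50.4%, the one-page checkout 17/46 = 37.0% → Flow A
Search: Flow A 4/6 = 66.7%, the one-page checkout 241/382 = 63.1% → Flow A
Overall: Flow A 171/396 = 43.2%, the one-page checkout 263/446 = 59.0% → the one-page checkout
Flow A wins each traffic group but the one-page checkout wins overall — the comparison reverses. Flow A's sessions skew toward social, which has a lower base rate.

No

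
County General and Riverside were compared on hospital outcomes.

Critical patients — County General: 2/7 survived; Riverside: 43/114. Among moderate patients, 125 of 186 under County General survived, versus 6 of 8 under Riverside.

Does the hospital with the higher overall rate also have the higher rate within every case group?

Critical: County General 2/7 = 28.6%, Riverside 43/114 = 37.7% → Riverside
Moderate: County General 125/186 = 67.2%, Riverside 6/8 = 75.0% → Riverside
Overall: County General 127/193 = 65.8%, Riverside 49/122 = 40.2% → County General
Riverside wins each case group but County General wins overall — the comparison reverses. Riverside's patients skew toward critical, which has a lower base rate.

No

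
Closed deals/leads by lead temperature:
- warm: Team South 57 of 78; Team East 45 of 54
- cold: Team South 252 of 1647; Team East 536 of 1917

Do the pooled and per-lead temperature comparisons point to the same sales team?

Yes

Warm: Team South 57/78 = 73.1%, Team East 45/54 = 83.3% → Team East
Cold: Team South 252/1647 = 15.3%, Team East 536/1917 = 28.0% → Team East
Overall: Team South 309/1725 = 17.9%, Team East 581/1971 = 29.5% → Team East
Team East wins overall and in every lead group — no reversal.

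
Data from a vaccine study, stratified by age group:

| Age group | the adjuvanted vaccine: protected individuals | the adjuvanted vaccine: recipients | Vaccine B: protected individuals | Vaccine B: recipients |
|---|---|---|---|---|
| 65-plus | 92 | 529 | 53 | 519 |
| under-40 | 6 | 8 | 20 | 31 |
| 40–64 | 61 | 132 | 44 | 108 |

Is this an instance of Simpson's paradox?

65-plus: the adjuvanted vaccine 92/529 = 17.4%, Vaccine B 53/519 = 10.2% → the adjuvanted vaccine
Under-40: the adjuvanted vaccine 6/8 = 75.0%, Vaccine B 20/31 = 64.5% → the adjuvanted vaccine
40–64: the adjuvanted vaccine 61/132 = 46.2%, Vaccine B 44/108 = 40.7% → the adjuvanted vaccine
Overall: the adjuvanted vaccine 159/669 = 23.8%, Vaccine B 117/658 = 17.8% → the adjuvanted vaccine
The adjuvanted vaccine wins overall and in every age group — no reversal.

No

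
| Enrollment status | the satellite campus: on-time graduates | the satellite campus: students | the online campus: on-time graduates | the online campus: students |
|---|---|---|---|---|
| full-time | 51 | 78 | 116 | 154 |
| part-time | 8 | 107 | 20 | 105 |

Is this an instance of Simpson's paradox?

Full-time: the satellite campus 51/78 = 65.4%, the online campus 116/154 = 75.3% → the online campus
Part-time: the satellite campus 8/107 = 7.5%, the online campus 20/105 = 19.0% → the online campus
Overall: the satellite campus 59/185 = 31.9%, the online campus 136/259 = 52.5% → the online campus
The online campus wins overall and in every enrollment group — no reversal.

No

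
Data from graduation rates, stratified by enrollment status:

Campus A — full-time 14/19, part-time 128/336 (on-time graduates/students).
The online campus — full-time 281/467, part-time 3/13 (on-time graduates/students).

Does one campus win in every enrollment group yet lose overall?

Yes

Full-time: Campus A 14/19 = 73.7%, the online campus 281/467 = 60.2% → Campus A
Part-time: Campus A 128/336 = 38.1%, the online campus 3/13 = 23.1% → Campus A
Overall: Campus A 142/355 = 40.0%, the online campus 284/480 = 59.2% → the online campus
Campus A wins each enrollment group but the online campus wins overall — the comparison reverses. Campus A's students skew toward part-time, which has a lower base rate.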